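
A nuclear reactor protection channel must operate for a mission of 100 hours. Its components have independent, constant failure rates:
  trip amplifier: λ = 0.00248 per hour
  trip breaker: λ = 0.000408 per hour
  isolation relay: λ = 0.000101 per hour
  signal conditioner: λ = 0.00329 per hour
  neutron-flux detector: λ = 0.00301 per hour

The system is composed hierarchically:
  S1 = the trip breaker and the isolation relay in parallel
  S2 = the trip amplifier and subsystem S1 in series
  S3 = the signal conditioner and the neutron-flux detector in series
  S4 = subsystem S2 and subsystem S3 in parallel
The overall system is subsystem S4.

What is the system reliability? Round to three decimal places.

R(trip amplifier) = exp(−0.00248 × 100) = 0.78036
R(trip breaker) = exp(−0.000408 × 100) = 0.96002
R(isolation relay) = exp(−0.000101 × 100) = 0.98995
R(signal conditioner) = exp(−0.00329 × 100) = 0.71964
R(neutron-flux detector) = exp(−0.00301 × 100) = 0.74008
Parallel (trip breaker and isolation relay): 1 − (1 − 0.96002)(1 − 0.98995) = 0.99960
Series (trip amplifier and [0.99960]): 0.78036 × 0.99960 = 0.78005
Series (signal conditioner and neutron-flux detector): 0.71964 × 0.74008 = 0.53259
Parallel ([0.78005] and [0.53259]): 1 − (1 − 0.78005)(1 − 0.53259) = 0.897

0.897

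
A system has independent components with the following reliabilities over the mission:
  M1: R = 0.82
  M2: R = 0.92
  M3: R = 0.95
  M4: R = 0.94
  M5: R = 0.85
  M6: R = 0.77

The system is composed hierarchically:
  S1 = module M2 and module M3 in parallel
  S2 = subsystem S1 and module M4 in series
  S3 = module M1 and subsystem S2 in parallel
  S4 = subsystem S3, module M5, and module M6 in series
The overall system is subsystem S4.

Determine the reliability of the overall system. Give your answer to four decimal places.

0.6470

Parallel (M2 and M3): 1 − (1 − 0.920000)(1 − 0.950000) = 0.996000
Series ([0.996000] and M4): 0.996000 × 0.940000 = 0.936240
Parallel (M1 and [0.936240]): 1 − (1 − 0.820000)(1 − 0.936240) = 0.988523
Series ([0.988523], M5, and M6): 0.988523 × 0.850000 × 0.770000 = 0.6470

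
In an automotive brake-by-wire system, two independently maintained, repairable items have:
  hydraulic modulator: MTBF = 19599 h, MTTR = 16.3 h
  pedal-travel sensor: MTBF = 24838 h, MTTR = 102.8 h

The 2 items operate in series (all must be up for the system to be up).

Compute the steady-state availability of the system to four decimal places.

A(hydraulic modulator) = MTBF/(MTBF+MTTR) = 19599/(19599+16.3) = 0.999169
A(pedal-travel sensor) = MTBF/(MTBF+MTTR) = 24838/(24838+102.8) = 0.995878
Series availability: 0.999169 × 0.995878 = 0.9951

0.9951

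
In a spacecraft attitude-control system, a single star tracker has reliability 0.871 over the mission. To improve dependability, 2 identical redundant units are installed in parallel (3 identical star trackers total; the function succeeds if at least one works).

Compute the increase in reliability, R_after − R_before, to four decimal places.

0.1269

R_before = 0.871
R_after = 1 − (1 − 0.871)^3 = 0.9979
ΔR = 0.9979 − 0.871 = 0.1269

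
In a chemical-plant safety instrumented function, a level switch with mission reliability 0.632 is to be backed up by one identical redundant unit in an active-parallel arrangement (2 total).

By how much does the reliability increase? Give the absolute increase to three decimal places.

0.233

R_before = 0.632
R_after = 1 − (1 − 0.632)^2 = 0.865
ΔR = 0.865 − 0.632 = 0.233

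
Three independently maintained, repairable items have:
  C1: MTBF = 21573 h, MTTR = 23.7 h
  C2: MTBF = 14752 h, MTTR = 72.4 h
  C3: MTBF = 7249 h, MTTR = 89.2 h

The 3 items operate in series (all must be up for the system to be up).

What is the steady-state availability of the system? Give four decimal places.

0.9819

A(C1) = MTBF/(MTBF+MTTR) = 21573/(21573+23.7) = 0.998903
A(C2) = MTBF/(MTBF+MTTR) = 14752/(14752+72.4) = 0.995116
A(C3) = MTBF/(MTBF+MTTR) = 7249/(7249+89.2) = 0.987844
Series availability: 0.998903 × 0.995116 × 0.987844 = 0.9819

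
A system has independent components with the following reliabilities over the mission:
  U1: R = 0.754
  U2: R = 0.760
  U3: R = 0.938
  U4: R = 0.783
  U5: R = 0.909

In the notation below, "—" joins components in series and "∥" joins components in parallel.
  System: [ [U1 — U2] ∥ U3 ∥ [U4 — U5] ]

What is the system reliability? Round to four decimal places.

Series (U1 and U2): 0.754000 × 0.760000 = 0.573040
Series (U4 and U5): 0.783000 × 0.909000 = 0.711747
Parallel ([0.573040], U3, and [0.711747]): 1 − (1 − 0.573040)(1 − 0.938000)(1 − 0.711747) = 0.9924

0.9924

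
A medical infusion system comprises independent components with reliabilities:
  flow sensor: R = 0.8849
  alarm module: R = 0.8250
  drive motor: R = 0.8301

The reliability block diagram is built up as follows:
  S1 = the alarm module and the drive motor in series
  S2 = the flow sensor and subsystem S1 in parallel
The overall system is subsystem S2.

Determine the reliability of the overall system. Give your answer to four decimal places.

Series (alarm module and drive motor): 0.825000 × 0.830100 = 0.684833
Parallel (flow sensor and [0.684833]): 1 − (1 − 0.884900)(1 − 0.684833) = 0.9637

0.9637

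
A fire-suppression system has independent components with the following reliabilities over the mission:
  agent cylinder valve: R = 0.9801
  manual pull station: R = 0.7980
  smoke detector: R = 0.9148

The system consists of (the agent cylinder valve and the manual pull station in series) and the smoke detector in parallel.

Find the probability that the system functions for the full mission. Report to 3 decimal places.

Series (agent cylinder valve and manual pull station): 0.98010 × 0.79800 = 0.78212
Parallel ([0.78212] and smoke detector): 1 − (1 − 0.78212)(1 − 0.91480) = 0.981

0.981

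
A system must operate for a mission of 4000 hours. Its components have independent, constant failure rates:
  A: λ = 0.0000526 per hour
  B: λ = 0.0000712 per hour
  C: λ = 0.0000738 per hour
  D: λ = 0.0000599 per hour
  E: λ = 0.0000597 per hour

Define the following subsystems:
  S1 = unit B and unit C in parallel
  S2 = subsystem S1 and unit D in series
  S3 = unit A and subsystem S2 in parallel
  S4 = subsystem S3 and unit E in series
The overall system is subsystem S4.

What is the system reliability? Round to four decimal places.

0.7483

R(A) = exp(−0.0000526 × 4000) = 0.810260
R(B) = exp(−0.0000712 × 4000) = 0.752165
R(C) = exp(−0.0000738 × 4000) = 0.744383
R(D) = exp(−0.0000599 × 4000) = 0.786943
R(E) = exp(−0.0000597 × 4000) = 0.787572
Parallel (B and C): 1 − (1 − 0.752165)(1 − 0.744383) = 0.936649
Series ([0.936649] and D): 0.936649 × 0.786943 = 0.737089
Parallel (A and [0.737089]): 1 − (1 − 0.810260)(1 − 0.737089) = 0.950115
Series ([0.950115] and E): 0.950115 × 0.787572 = 0.7483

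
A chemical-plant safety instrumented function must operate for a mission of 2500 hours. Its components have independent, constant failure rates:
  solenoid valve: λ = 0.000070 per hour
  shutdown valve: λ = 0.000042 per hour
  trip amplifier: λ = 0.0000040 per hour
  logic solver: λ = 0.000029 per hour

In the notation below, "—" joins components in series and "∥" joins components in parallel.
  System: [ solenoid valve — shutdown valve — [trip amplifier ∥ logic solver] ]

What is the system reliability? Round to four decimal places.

R(solenoid valve) = exp(−0.000070 × 2500) = 0.839457
R(shutdown valve) = exp(−0.000042 × 2500) = 0.900325
R(trip amplifier) = exp(−0.0000040 × 2500) = 0.990050
R(logic solver) = exp(−0.000029 × 2500) = 0.930066
Parallel (trip amplifier and logic solver): 1 − (1 − 0.990050)(1 − 0.930066) = 0.999304
Series (solenoid valve, shutdown valve, and [0.999304]): 0.839457 × 0.900325 × 0.999304 = 0.7553

0.7553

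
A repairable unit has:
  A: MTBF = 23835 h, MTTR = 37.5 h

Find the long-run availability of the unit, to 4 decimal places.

A(A) = MTBF/(MTBF+MTTR) = 23835/(23835+37.5) = 0.9984

0.9984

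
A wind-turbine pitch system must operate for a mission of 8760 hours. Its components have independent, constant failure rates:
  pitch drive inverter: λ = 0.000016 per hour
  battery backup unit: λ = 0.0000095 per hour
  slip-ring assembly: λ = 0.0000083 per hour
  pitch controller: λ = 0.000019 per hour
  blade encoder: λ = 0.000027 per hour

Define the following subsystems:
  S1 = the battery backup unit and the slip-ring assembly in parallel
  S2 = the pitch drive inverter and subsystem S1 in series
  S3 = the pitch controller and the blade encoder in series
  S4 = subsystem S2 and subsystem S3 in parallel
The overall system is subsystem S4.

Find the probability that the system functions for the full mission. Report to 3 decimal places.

R(pitch drive inverter) = exp(−0.000016 × 8760) = 0.86922
R(battery backup unit) = exp(−0.0000095 × 8760) = 0.92015
R(slip-ring assembly) = exp(−0.0000083 × 8760) = 0.92987
R(pitch controller) = exp(−0.000019 × 8760) = 0.84667
R(blade encoder) = exp(−0.000027 × 8760) = 0.78937
Parallel (battery backup unit and slip-ring assembly): 1 − (1 − 0.92015)(1 − 0.92987) = 0.99440
Series (pitch drive inverter and [0.99440]): 0.86922 × 0.99440 = 0.86435
Series (pitch controller and blade encoder): 0.84667 × 0.78937 = 0.66834
Parallel ([0.86435] and [0.66834]): 1 − (1 − 0.86435)(1 − 0.66834) = 0.955

0.955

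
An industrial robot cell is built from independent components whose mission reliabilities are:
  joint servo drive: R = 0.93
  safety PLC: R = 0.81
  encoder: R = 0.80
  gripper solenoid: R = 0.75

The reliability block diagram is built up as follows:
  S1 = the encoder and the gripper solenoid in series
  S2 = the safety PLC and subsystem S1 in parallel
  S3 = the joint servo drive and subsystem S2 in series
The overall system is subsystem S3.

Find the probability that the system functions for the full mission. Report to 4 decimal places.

0.8593

Series (encoder and gripper solenoid): 0.800000 × 0.750000 = 0.600000
Parallel (safety PLC and [0.600000]): 1 − (1 − 0.810000)(1 − 0.600000) = 0.924000
Series (joint servo drive and [0.924000]): 0.930000 × 0.924000 = 0.8593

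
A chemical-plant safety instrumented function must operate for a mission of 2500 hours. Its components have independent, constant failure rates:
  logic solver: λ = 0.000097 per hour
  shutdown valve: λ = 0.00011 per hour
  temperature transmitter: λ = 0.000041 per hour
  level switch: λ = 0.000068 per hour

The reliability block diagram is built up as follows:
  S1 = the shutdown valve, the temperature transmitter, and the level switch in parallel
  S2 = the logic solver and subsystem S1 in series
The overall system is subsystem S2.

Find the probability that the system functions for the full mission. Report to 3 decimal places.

0.782

R(logic solver) = exp(−0.000097 × 2500) = 0.78466
R(shutdown valve) = exp(−0.00011 × 2500) = 0.75957
R(temperature transmitter) = exp(−0.000041 × 2500) = 0.90258
R(level switch) = exp(−0.000068 × 2500) = 0.84366
Parallel (shutdown valve, temperature transmitter, and level switch): 1 − (1 − 0.75957)(1 − 0.90258)(1 − 0.84366) = 0.99634
Series (logic solver and [0.99634]): 0.78466 × 0.99634 = 0.782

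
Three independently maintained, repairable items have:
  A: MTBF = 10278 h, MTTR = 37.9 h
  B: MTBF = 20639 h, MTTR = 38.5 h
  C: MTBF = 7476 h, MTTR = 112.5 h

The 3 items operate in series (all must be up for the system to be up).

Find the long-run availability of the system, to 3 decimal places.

0.980

A(A) = MTBF/(MTBF+MTTR) = 10278/(10278+37.9) = 0.996326
A(B) = MTBF/(MTBF+MTTR) = 20639/(20639+38.5) = 0.998138
A(C) = MTBF/(MTBF+MTTR) = 7476/(7476+112.5) = 0.985175
Series availability: 0.996326 × 0.998138 × 0.985175 = 0.980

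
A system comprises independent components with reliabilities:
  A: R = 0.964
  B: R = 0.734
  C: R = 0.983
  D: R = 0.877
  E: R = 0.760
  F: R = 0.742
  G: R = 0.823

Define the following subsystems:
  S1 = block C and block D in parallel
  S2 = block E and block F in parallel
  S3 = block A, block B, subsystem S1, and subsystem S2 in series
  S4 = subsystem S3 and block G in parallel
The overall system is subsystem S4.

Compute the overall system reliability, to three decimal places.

0.940

Parallel (C and D): 1 − (1 − 0.98300)(1 − 0.87700) = 0.99791
Parallel (E and F): 1 − (1 − 0.76000)(1 − 0.74200) = 0.93808
Series (A, B, [0.99791], and [0.93808]): 0.96400 × 0.73400 × 0.99791 × 0.93808 = 0.66238
Parallel ([0.66238] and G): 1 − (1 − 0.66238)(1 − 0.82300) = 0.940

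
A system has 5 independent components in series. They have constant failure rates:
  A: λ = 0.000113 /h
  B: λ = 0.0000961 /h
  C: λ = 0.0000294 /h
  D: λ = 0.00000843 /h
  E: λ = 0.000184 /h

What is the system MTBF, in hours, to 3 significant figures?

Series of exponential components: λ_sys = Σ λ_i
λ_sys = 0.000113 + 0.0000961 + 0.0000294 + 0.00000843 + 0.000184 = 4.3093e-04 /h
MTBF = 1 / λ_sys = 2320 h

2320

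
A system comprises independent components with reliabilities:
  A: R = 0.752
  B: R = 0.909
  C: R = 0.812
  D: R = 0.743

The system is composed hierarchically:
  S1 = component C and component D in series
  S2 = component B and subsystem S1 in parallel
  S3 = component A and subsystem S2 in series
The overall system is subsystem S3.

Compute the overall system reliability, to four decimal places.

0.7249

Series (C and D): 0.812000 × 0.743000 = 0.603316
Parallel (B and [0.603316]): 1 − (1 − 0.909000)(1 − 0.603316) = 0.963902
Series (A and [0.963902]): 0.752000 × 0.963902 = 0.7249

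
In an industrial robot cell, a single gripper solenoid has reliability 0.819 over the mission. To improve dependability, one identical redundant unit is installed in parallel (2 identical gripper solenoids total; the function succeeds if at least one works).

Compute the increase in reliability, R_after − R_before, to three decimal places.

0.148

R_before = 0.819
R_after = 1 − (1 − 0.819)^2 = 0.967
ΔR = 0.967 − 0.819 = 0.148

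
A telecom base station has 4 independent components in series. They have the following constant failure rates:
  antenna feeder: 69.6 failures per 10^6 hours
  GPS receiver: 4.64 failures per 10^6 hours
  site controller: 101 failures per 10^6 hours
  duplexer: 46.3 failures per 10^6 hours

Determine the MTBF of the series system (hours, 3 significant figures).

Series of exponential components: λ_sys = Σ λ_i
λ_sys = 0.0000696 + 0.00000464 + 0.000101 + 0.0000463 = 2.2154e-04 /h
MTBF = 1 / λ_sys = 4510 h

4510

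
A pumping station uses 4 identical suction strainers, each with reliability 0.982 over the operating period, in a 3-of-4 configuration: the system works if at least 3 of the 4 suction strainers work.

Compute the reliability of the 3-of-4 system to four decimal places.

0.9981

R = Σ_{i=3}^{4} C(4,i) p^i (1−p)^{4−i} with p = 0.982
C(4,3)·0.982^3·0.018^1 = 0.068182
C(4,4)·0.982^4·0.018^0 = 0.929921
Sum = 0.9981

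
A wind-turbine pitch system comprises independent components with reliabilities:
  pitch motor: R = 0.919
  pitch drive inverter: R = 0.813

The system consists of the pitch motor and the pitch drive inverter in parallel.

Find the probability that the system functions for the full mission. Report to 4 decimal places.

0.9849

Parallel (pitch motor and pitch drive inverter): 1 − (1 − 0.919000)(1 − 0.813000) = 0.9849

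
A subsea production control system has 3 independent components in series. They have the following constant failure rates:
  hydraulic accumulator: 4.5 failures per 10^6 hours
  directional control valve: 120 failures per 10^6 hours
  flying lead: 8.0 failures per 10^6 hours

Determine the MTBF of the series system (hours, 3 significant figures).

Series of exponential components: λ_sys = Σ λ_i
λ_sys = 0.0000045 + 0.00012 + 0.0000080 = 1.3250e-04 /h
MTBF = 1 / λ_sys = 7550 h

7550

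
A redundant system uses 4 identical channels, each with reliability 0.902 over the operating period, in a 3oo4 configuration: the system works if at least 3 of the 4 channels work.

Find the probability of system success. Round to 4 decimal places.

0.9496

R = Σ_{i=3}^{4} C(4,i) p^i (1−p)^{4−i} with p = 0.902
C(4,3)·0.902^3·0.098^1 = 0.287677
C(4,4)·0.902^4·0.098^0 = 0.661951
Sum = 0.9496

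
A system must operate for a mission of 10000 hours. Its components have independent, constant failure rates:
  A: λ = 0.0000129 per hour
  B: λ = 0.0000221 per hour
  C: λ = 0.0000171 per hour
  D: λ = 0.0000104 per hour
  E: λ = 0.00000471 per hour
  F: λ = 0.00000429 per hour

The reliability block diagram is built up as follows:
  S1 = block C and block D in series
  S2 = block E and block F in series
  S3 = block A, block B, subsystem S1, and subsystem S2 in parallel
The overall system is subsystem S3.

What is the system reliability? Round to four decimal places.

R(A) = exp(−0.0000129 × 10000) = 0.878974
R(B) = exp(−0.0000221 × 10000) = 0.801717
R(C) = exp(−0.0000171 × 10000) = 0.842822
R(D) = exp(−0.0000104 × 10000) = 0.901225
R(E) = exp(−0.00000471 × 10000) = 0.953992
R(F) = exp(−0.00000429 × 10000) = 0.958007
Series (C and D): 0.842822 × 0.901225 = 0.759572
Series (E and F): 0.953992 × 0.958007 = 0.913931
Parallel (A, B, [0.759572], and [0.913931]): 1 − (1 − 0.878974)(1 − 0.801717)(1 − 0.759572)(1 − 0.913931) = 0.9995

0.9995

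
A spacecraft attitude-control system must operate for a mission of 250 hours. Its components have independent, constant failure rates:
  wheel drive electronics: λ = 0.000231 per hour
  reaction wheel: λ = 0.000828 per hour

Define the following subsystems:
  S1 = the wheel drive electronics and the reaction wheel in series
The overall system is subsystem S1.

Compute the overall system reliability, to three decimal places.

0.767

R(wheel drive electronics) = exp(−0.000231 × 250) = 0.94389
R(reaction wheel) = exp(−0.000828 × 250) = 0.81302
Series (wheel drive electronics and reaction wheel): 0.94389 × 0.81302 = 0.767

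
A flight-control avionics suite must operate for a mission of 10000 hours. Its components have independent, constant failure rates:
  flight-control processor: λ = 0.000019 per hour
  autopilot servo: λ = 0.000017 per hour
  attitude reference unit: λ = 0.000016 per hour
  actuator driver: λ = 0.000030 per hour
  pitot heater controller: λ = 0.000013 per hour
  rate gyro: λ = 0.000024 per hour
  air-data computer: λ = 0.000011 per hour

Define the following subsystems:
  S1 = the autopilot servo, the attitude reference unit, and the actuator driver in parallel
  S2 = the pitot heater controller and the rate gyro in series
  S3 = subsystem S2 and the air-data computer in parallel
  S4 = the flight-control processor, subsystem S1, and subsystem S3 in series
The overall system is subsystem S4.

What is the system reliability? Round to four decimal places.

0.7955

R(flight-control processor) = exp(−0.000019 × 10000) = 0.826959
R(autopilot servo) = exp(−0.000017 × 10000) = 0.843665
R(attitude reference unit) = exp(−0.000016 × 10000) = 0.852144
R(actuator driver) = exp(−0.000030 × 10000) = 0.740818
R(pitot heater controller) = exp(−0.000013 × 10000) = 0.878095
R(rate gyro) = exp(−0.000024 × 10000) = 0.786628
R(air-data computer) = exp(−0.000011 × 10000) = 0.895834
Parallel (autopilot servo, attitude reference unit, and actuator driver): 1 − (1 − 0.843665)(1 − 0.852144)(1 − 0.740818) = 0.994009
Series (pitot heater controller and rate gyro): 0.878095 × 0.786628 = 0.690734
Parallel ([0.690734] and air-data computer): 1 − (1 − 0.690734)(1 − 0.895834) = 0.967785
Series (flight-control processor, [0.994009], and [0.967785]): 0.826959 × 0.994009 × 0.967785 = 0.7955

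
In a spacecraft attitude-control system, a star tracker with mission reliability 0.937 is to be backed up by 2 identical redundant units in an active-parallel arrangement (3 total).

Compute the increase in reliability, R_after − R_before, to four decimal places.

R_before = 0.937
R_after = 1 − (1 − 0.937)^3 = 0.9997
ΔR = 0.9997 − 0.937 = 0.0627

0.0627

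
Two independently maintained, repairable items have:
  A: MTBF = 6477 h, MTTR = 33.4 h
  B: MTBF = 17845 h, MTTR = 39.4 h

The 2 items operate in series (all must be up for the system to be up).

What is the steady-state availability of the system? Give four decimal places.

A(A) = MTBF/(MTBF+MTTR) = 6477/(6477+33.4) = 0.994870
A(B) = MTBF/(MTBF+MTTR) = 17845/(17845+39.4) = 0.997797
Series availability: 0.994870 × 0.997797 = 0.9927

0.9927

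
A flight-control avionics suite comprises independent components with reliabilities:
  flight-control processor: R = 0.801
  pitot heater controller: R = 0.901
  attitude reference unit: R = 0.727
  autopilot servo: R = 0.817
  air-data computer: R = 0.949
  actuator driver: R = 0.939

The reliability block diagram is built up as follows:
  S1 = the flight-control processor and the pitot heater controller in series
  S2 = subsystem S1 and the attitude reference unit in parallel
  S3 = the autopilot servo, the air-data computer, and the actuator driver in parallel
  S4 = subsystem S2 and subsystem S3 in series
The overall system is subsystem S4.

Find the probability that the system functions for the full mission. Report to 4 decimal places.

0.9235

Series (flight-control processor and pitot heater controller): 0.801000 × 0.901000 = 0.721701
Parallel ([0.721701] and attitude reference unit): 1 − (1 − 0.721701)(1 − 0.727000) = 0.924024
Parallel (autopilot servo, air-data computer, and actuator driver): 1 − (1 − 0.817000)(1 − 0.949000)(1 − 0.939000) = 0.999431
Series ([0.924024] and [0.999431]): 0.924024 × 0.999431 = 0.9235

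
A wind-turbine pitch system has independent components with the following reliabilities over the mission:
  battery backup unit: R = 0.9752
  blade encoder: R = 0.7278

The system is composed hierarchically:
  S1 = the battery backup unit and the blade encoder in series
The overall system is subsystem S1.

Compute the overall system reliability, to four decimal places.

Series (battery backup unit and blade encoder): 0.975200 × 0.727800 = 0.7098

0.7098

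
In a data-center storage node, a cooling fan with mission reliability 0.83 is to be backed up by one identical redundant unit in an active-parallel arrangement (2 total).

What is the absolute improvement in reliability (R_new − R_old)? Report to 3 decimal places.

R_before = 0.83
R_after = 1 − (1 − 0.83)^2 = 0.971
ΔR = 0.971 − 0.83 = 0.141

0.141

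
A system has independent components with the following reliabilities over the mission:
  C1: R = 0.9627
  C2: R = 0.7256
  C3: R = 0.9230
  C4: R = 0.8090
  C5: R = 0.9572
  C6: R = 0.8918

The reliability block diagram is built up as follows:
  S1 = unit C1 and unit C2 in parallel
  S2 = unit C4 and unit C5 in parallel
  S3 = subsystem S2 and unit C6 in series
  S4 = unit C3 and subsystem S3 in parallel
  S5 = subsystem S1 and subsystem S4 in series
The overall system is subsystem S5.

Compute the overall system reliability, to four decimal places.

0.9810

Parallel (C1 and C2): 1 − (1 − 0.962700)(1 − 0.725600) = 0.989765
Parallel (C4 and C5): 1 − (1 − 0.809000)(1 − 0.957200) = 0.991825
Series ([0.991825] and C6): 0.991825 × 0.891800 = 0.884510
Parallel (C3 and [0.884510]): 1 − (1 − 0.923000)(1 − 0.884510) = 0.991107
Series ([0.989765] and [0.991107]): 0.989765 × 0.991107 = 0.9810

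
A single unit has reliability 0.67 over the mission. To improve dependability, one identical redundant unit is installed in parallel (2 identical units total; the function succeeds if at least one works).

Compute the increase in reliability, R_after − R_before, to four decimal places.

R_before = 0.67
R_after = 1 − (1 − 0.67)^2 = 0.8911
ΔR = 0.8911 − 0.67 = 0.2211

0.2211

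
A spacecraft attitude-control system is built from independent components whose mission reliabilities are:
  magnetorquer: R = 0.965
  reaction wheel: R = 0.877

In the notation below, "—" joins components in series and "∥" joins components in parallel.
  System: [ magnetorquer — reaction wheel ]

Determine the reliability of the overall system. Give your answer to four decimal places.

0.8463

Series (magnetorquer and reaction wheel): 0.965000 × 0.877000 = 0.8463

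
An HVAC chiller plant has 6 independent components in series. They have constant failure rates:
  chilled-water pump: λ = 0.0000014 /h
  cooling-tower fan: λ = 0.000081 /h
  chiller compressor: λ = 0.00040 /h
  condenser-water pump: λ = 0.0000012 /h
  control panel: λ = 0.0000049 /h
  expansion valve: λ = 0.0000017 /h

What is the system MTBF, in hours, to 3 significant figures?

2040

Series of exponential components: λ_sys = Σ λ_i
λ_sys = 0.0000014 + 0.000081 + 0.00040 + 0.0000012 + 0.0000049 + 0.0000017 = 4.9020e-04 /h
MTBF = 1 / λ_sys = 2040 h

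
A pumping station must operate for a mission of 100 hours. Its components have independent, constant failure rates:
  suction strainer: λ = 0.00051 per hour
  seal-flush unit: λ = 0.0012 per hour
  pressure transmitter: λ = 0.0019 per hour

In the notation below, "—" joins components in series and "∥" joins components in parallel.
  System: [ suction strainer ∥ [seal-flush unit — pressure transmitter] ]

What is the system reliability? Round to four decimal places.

R(suction strainer) = exp(−0.00051 × 100) = 0.950279
R(seal-flush unit) = exp(−0.0012 × 100) = 0.886920
R(pressure transmitter) = exp(−0.0019 × 100) = 0.826959
Series (seal-flush unit and pressure transmitter): 0.886920 × 0.826959 = 0.733446
Parallel (suction strainer and [0.733446]): 1 − (1 − 0.950279)(1 − 0.733446) = 0.9867

0.9867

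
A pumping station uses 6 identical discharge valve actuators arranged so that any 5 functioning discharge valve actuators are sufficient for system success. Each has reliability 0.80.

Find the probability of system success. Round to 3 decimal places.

0.655

R = Σ_{i=5}^{6} C(6,i) p^i (1−p)^{6−i} with p = 0.80
C(6,5)·0.80^5·0.20^1 = 0.39322
C(6,6)·0.80^6·0.20^0 = 0.26214
Sum = 0.655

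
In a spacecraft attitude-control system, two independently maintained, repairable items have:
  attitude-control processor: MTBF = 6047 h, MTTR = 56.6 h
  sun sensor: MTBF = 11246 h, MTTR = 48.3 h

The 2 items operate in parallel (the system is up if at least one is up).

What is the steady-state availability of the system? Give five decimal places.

A(attitude-control processor) = MTBF/(MTBF+MTTR) = 6047/(6047+56.6) = 0.990727
A(sun sensor) = MTBF/(MTBF+MTTR) = 11246/(11246+48.3) = 0.995724
Parallel availability: 1 − (1 − 0.990727)(1 − 0.995724) = 0.99996

0.99996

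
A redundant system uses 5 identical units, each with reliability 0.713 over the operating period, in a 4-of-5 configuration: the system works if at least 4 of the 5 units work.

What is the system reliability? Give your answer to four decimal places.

R = Σ_{i=4}^{5} C(5,i) p^i (1−p)^{5−i} with p = 0.713
C(5,4)·0.713^4·0.287^1 = 0.370860
C(5,5)·0.713^5·0.287^0 = 0.184267
Sum = 0.5551

0.5551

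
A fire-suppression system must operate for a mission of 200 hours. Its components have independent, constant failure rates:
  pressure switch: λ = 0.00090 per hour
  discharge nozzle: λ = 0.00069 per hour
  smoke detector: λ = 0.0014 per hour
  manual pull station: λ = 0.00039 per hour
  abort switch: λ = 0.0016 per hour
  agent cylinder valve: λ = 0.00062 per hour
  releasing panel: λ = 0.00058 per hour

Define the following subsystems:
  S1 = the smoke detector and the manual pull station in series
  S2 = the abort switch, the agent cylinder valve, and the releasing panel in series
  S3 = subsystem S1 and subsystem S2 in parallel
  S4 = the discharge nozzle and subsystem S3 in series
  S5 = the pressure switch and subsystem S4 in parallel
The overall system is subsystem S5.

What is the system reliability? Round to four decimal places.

0.9603

R(pressure switch) = exp(−0.00090 × 200) = 0.835270
R(discharge nozzle) = exp(−0.00069 × 200) = 0.871099
R(smoke detector) = exp(−0.0014 × 200) = 0.755784
R(manual pull station) = exp(−0.00039 × 200) = 0.924964
R(abort switch) = exp(−0.0016 × 200) = 0.726149
R(agent cylinder valve) = exp(−0.00062 × 200) = 0.883380
R(releasing panel) = exp(−0.00058 × 200) = 0.890475
Series (smoke detector and manual pull station): 0.755784 × 0.924964 = 0.699073
Series (abort switch, agent cylinder valve, and releasing panel): 0.726149 × 0.883380 × 0.890475 = 0.571209
Parallel ([0.699073] and [0.571209]): 1 − (1 − 0.699073)(1 − 0.571209) = 0.870965
Series (discharge nozzle and [0.870965]): 0.871099 × 0.870965 = 0.758697
Parallel (pressure switch and [0.758697]): 1 − (1 − 0.835270)(1 − 0.758697) = 0.9603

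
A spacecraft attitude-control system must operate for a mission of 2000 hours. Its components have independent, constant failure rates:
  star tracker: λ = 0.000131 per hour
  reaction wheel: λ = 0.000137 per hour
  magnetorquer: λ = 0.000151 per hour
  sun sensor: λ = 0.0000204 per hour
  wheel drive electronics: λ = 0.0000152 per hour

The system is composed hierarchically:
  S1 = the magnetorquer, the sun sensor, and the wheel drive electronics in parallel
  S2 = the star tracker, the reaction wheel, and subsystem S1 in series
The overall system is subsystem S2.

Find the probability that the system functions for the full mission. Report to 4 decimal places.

R(star tracker) = exp(−0.000131 × 2000) = 0.769511
R(reaction wheel) = exp(−0.000137 × 2000) = 0.760332
R(magnetorquer) = exp(−0.000151 × 2000) = 0.739338
R(sun sensor) = exp(−0.0000204 × 2000) = 0.960021
R(wheel drive electronics) = exp(−0.0000152 × 2000) = 0.970057
Parallel (magnetorquer, sun sensor, and wheel drive electronics): 1 − (1 − 0.739338)(1 − 0.960021)(1 − 0.970057) = 0.999688
Series (star tracker, reaction wheel, and [0.999688]): 0.769511 × 0.760332 × 0.999688 = 0.5849

0.5849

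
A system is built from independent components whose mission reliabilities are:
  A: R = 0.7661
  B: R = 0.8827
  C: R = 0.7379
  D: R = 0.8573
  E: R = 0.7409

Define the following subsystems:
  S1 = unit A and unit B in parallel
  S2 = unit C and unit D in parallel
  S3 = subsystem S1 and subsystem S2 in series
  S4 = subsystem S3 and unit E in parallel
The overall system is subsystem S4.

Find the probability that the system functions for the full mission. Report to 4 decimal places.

0.9835

Parallel (A and B): 1 − (1 − 0.766100)(1 − 0.882700) = 0.972564
Parallel (C and D): 1 − (1 − 0.737900)(1 − 0.857300) = 0.962598
Series ([0.972564] and [0.962598]): 0.972564 × 0.962598 = 0.936188
Parallel ([0.936188] and E): 1 − (1 − 0.936188)(1 − 0.740900) = 0.9835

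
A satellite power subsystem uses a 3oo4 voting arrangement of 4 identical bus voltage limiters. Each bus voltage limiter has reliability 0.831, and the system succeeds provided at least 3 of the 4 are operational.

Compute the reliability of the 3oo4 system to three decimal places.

R = Σ_{i=3}^{4} C(4,i) p^i (1−p)^{4−i} with p = 0.831
C(4,3)·0.831^3·0.169^1 = 0.38793
C(4,4)·0.831^4·0.169^0 = 0.47687
Sum = 0.865

0.865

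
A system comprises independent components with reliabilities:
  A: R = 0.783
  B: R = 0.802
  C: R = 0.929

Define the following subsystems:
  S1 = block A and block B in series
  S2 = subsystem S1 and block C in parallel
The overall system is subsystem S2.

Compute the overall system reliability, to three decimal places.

Series (A and B): 0.78300 × 0.80200 = 0.62797
Parallel ([0.62797] and C): 1 − (1 − 0.62797)(1 − 0.92900) = 0.974

0.974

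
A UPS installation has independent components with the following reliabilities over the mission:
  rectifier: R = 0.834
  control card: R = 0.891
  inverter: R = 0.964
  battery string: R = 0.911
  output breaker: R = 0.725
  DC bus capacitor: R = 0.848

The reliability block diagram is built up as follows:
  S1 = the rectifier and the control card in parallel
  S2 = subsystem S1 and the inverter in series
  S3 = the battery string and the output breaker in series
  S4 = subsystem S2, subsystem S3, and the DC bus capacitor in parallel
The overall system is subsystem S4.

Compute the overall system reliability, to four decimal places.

Parallel (rectifier and control card): 1 − (1 − 0.834000)(1 − 0.891000) = 0.981906
Series ([0.981906] and inverter): 0.981906 × 0.964000 = 0.946557
Series (battery string and output breaker): 0.911000 × 0.725000 = 0.660475
Parallel ([0.946557], [0.660475], and DC bus capacitor): 1 − (1 − 0.946557)(1 − 0.660475)(1 − 0.848000) = 0.9972

0.9972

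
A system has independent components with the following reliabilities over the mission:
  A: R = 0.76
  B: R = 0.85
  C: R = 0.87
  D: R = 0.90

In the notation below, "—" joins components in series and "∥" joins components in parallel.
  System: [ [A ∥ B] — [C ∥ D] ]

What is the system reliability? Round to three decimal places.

0.951

Parallel (A and B): 1 − (1 − 0.76000)(1 − 0.85000) = 0.96400
Parallel (C and D): 1 − (1 − 0.87000)(1 − 0.90000) = 0.98700
Series ([0.96400] and [0.98700]): 0.96400 × 0.98700 = 0.951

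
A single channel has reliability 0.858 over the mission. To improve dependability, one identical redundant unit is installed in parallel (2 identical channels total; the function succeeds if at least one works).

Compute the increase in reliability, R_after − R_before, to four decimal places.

R_before = 0.858
R_after = 1 − (1 − 0.858)^2 = 0.9798
ΔR = 0.9798 − 0.858 = 0.1218

0.1218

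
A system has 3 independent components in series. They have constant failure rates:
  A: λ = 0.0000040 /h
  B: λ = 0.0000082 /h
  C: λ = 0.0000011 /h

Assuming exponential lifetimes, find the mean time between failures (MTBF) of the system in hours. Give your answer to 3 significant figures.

Series of exponential components: λ_sys = Σ λ_i
λ_sys = 0.0000040 + 0.0000082 + 0.0000011 = 1.3300e-05 /h
MTBF = 1 / λ_sys = 75200 h

75200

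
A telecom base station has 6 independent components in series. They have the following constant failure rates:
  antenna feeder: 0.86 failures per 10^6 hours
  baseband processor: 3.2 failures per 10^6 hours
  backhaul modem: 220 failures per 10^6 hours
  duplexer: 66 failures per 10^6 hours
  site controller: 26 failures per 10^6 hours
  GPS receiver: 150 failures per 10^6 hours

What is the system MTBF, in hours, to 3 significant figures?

2150

Series of exponential components: λ_sys = Σ λ_i
λ_sys = 0.00000086 + 0.0000032 + 0.00022 + 0.000066 + 0.000026 + 0.00015 = 4.6606e-04 /h
MTBF = 1 / λ_sys = 2150 h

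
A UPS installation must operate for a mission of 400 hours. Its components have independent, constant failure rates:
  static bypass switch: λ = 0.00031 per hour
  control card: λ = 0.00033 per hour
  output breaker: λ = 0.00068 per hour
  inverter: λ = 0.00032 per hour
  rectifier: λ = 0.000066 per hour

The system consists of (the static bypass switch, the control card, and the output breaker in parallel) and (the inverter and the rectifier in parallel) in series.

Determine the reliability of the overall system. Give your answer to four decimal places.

R(static bypass switch) = exp(−0.00031 × 400) = 0.883380
R(control card) = exp(−0.00033 × 400) = 0.876341
R(output breaker) = exp(−0.00068 × 400) = 0.761854
R(inverter) = exp(−0.00032 × 400) = 0.879853
R(rectifier) = exp(−0.000066 × 400) = 0.973945
Parallel (static bypass switch, control card, and output breaker): 1 − (1 − 0.883380)(1 − 0.876341)(1 − 0.761854) = 0.996566
Parallel (inverter and rectifier): 1 − (1 − 0.879853)(1 − 0.973945) = 0.996870
Series ([0.996566] and [0.996870]): 0.996566 × 0.996870 = 0.9934

0.9934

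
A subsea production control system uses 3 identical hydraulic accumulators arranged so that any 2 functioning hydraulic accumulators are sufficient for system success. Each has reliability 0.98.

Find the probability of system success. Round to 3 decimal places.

0.999

R = Σ_{i=2}^{3} C(3,i) p^i (1−p)^{3−i} with p = 0.98
C(3,2)·0.98^2·0.02^1 = 0.05762
C(3,3)·0.98^3·0.02^0 = 0.94119
Sum = 0.999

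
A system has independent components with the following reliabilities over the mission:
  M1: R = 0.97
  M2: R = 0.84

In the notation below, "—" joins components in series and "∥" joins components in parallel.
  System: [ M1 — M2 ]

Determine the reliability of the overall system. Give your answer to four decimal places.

0.8148

Series (M1 and M2): 0.970000 × 0.840000 = 0.8148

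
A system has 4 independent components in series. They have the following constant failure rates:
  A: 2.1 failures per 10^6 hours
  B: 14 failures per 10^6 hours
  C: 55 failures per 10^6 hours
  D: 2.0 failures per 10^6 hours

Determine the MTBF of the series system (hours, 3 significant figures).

13700

Series of exponential components: λ_sys = Σ λ_i
λ_sys = 0.0000021 + 0.000014 + 0.000055 + 0.0000020 = 7.3100e-05 /h
MTBF = 1 / λ_sys = 13700 h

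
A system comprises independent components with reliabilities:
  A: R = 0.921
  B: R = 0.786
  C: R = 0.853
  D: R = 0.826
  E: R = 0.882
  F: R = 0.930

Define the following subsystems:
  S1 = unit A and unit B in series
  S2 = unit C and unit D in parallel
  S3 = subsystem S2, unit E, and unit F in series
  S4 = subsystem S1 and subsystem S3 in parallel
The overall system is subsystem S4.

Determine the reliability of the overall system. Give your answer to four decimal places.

0.9446

Series (A and B): 0.921000 × 0.786000 = 0.723906
Parallel (C and D): 1 − (1 − 0.853000)(1 − 0.826000) = 0.974422
Series ([0.974422], E, and F): 0.974422 × 0.882000 × 0.930000 = 0.799279
Parallel ([0.723906] and [0.799279]): 1 − (1 − 0.723906)(1 − 0.799279) = 0.9446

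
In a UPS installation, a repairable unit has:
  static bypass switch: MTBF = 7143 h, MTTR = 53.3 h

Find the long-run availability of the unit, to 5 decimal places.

0.99259

A(static bypass switch) = MTBF/(MTBF+MTTR) = 7143/(7143+53.3) = 0.99259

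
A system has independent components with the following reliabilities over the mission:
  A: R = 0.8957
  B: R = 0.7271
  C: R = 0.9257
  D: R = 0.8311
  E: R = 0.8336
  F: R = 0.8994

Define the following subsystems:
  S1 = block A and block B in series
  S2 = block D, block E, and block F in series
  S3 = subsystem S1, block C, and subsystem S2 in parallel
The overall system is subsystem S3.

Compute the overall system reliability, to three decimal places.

Series (A and B): 0.89570 × 0.72710 = 0.65126
Series (D, E, and F): 0.83110 × 0.83360 × 0.89940 = 0.62311
Parallel ([0.65126], C, and [0.62311]): 1 − (1 − 0.65126)(1 − 0.92570)(1 − 0.62311) = 0.990

0.990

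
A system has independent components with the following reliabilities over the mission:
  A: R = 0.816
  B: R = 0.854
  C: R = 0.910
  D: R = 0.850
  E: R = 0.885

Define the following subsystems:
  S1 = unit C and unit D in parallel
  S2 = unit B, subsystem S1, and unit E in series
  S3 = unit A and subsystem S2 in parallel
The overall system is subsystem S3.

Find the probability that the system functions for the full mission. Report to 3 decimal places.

0.953

Parallel (C and D): 1 − (1 − 0.91000)(1 − 0.85000) = 0.98650
Series (B, [0.98650], and E): 0.85400 × 0.98650 × 0.88500 = 0.74559
Parallel (A and [0.74559]): 1 − (1 − 0.81600)(1 − 0.74559) = 0.953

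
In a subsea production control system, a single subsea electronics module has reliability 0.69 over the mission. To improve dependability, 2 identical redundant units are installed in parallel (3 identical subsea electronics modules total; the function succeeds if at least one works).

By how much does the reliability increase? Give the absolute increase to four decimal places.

R_before = 0.69
R_after = 1 − (1 − 0.69)^3 = 0.9702
ΔR = 0.9702 − 0.69 = 0.2802

0.2802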